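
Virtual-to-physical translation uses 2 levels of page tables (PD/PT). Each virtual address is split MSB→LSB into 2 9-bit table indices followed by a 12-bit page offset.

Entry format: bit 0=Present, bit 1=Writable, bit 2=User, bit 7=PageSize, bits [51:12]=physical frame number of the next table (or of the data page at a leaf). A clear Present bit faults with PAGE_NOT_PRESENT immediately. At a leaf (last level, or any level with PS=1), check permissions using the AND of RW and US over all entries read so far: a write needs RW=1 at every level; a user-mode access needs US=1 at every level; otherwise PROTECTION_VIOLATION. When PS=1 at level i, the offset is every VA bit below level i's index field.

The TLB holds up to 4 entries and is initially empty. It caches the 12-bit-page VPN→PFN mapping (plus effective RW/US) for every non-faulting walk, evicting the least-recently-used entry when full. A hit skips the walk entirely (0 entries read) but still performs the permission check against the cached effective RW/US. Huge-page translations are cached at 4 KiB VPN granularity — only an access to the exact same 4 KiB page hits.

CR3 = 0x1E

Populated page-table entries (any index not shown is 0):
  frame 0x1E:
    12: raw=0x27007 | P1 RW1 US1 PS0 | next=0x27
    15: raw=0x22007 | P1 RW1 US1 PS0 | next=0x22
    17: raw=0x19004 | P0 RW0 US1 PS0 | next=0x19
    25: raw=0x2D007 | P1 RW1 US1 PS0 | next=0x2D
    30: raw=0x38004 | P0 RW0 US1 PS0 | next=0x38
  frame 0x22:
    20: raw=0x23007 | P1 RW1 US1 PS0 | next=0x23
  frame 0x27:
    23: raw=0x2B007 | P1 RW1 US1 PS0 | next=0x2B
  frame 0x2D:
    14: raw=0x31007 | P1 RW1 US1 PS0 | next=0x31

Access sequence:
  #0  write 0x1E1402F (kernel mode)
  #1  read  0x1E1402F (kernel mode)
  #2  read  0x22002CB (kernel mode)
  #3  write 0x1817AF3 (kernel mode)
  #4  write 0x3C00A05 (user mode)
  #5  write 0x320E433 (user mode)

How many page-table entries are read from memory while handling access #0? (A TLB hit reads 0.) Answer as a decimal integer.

Per-access translation:
#0 VA=0x1E1402F (w,kernel):
  [0] read 0x1E idx=15: raw=0x22007 flags P=1 W=1 U=1 S=0
  [1] read 0x22 idx=20: raw=0x23007 flags P=1 W=1 U=1 S=0
  → PA=0x2302F  (2 entries read)
#1 VA=0x1E1402F (r,kernel):
  TLB hit vpn=0x1E14 → PA=0x2302F
#2 VA=0x22002CB (r,kernel):
  [0] read 0x1E idx=17: raw=0x19004 flags P=0 W=0 U=1 S=0
  → PAGE_NOT_PRESENT  (1 entries read)
#3 VA=0x1817AF3 (w,kernel):
  [0] read 0x1E idx=12: raw=0x27007 flags P=1 W=1 U=1 S=0
  [1] read 0x27 idx=23: raw=0x2B007 flags P=1 W=1 U=1 S=0
  → PA=0x2BAF3  (2 entries read)
#4 VA=0x3C00A05 (w,user):
  [0] read 0x1E idx=30: raw=0x38004 flags P=0 W=0 U=1 S=0
  → PAGE_NOT_PRESENT  (1 entries read)
#5 VA=0x320E433 (w,user):
  [0] read 0x1E idx=25: raw=0x2D007 flags P=1 W=1 U=1 S=0
  [1] read 0x2D idx=14: raw=0x31007 flags P=1 W=1 U=1 S=0
  → PA=0x31433  (2 entries read)

Entries read for #0: 2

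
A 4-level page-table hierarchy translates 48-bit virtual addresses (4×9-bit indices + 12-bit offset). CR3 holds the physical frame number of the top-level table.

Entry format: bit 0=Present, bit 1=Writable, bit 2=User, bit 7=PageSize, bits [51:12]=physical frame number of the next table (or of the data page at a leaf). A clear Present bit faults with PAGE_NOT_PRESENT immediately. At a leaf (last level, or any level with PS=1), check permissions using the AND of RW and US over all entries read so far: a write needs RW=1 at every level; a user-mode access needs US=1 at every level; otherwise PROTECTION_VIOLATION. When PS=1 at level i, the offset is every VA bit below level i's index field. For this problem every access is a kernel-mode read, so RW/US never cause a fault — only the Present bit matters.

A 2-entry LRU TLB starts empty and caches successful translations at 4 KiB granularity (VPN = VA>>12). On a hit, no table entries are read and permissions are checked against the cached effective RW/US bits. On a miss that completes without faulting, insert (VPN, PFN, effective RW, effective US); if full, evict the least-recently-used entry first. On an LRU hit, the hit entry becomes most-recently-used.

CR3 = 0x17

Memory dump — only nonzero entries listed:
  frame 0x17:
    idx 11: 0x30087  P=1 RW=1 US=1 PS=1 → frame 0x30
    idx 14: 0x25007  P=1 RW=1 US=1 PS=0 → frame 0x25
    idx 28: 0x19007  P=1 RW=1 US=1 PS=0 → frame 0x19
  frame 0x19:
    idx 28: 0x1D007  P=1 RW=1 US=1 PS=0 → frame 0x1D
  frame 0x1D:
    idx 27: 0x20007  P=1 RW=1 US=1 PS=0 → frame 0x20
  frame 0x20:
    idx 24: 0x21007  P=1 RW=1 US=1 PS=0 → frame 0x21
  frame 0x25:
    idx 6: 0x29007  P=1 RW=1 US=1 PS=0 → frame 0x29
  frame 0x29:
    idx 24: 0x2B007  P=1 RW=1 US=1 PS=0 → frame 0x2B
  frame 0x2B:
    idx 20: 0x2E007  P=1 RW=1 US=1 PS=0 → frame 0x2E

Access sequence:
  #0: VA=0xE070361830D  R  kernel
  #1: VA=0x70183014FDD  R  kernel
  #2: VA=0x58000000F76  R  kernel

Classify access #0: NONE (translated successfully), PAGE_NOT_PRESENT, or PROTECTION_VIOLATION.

Trace:
#0 VA=0xE070361830D (r,kernel):
  lvl0: tbl 0x17, slot 28 ⇒ 0x19007 (P1/RW1/US1/PS0)
  lvl1: tbl 0x19, slot 28 ⇒ 0x1D007 (P1/RW1/US1/PS0)
  lvl2: tbl 0x1D, slot 27 ⇒ 0x20007 (P1/RW1/US1/PS0)
  lvl3: tbl 0x20, slot 24 ⇒ 0x21007 (P1/RW1/US1/PS0)
  → PA=0x2130D  (4 entries read)
#1 VA=0x70183014FDD (r,kernel):
  lvl0: tbl 0x17, slot 14 ⇒ 0x25007 (P1/RW1/US1/PS0)
  lvl1: tbl 0x25, slot 6 ⇒ 0x29007 (P1/RW1/US1/PS0)
  lvl2: tbl 0x29, slot 24 ⇒ 0x2B007 (P1/RW1/US1/PS0)
  lvl3: tbl 0x2B, slot 20 ⇒ 0x2E007 (P1/RW1/US1/PS0)
  → PA=0x2EFDD  (4 entries read)
#2 VA=0x58000000F76 (r,kernel):
  lvl0: tbl 0x17, slot 11 ⇒ 0x30087 (P1/RW1/US1/PS1)
  → PA=0x30F76 (huge @L0)  (1 entries read)

Access #0 fault: NONE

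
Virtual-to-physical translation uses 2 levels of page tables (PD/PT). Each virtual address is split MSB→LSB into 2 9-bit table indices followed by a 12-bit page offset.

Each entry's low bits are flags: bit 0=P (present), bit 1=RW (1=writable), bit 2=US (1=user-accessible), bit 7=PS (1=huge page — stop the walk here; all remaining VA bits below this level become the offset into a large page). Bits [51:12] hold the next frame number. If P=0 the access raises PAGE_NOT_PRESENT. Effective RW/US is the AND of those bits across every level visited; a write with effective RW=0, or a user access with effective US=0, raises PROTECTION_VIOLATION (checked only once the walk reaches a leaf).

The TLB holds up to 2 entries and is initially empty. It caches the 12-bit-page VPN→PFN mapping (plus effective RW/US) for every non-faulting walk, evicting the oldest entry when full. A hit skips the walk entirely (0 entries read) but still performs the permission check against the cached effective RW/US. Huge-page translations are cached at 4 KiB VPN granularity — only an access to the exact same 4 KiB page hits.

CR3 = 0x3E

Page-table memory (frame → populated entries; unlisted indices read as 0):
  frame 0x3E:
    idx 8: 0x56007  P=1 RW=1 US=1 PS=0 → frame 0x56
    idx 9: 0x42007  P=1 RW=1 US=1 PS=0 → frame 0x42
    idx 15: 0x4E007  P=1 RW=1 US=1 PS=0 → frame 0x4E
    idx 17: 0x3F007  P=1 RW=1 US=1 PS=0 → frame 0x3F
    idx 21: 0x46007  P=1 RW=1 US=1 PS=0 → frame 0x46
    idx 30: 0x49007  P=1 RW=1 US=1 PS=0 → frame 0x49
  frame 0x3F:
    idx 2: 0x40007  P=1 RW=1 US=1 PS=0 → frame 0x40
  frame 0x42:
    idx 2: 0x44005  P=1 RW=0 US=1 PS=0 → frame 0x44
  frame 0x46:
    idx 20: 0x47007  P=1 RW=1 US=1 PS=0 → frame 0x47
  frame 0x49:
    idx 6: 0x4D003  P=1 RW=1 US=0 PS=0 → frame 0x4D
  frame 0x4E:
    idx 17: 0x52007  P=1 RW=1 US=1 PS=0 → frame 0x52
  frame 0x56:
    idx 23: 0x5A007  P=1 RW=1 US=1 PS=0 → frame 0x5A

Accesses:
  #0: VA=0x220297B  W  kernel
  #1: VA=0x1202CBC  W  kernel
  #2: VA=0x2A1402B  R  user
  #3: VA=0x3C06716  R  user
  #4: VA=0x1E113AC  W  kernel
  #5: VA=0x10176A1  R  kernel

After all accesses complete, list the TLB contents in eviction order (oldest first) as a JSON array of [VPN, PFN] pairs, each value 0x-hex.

Per-access translation:
#0 VA=0x220297B (w,kernel):
  [0] read 0x3E idx=17: raw=0x3F007 flags P=1 W=1 U=1 S=0
  [1] read 0x3F idx=2: raw=0x40007 flags P=1 W=1 U=1 S=0
  ⇒ phys 0x4097B  [2 reads]
#1 VA=0x1202CBC (w,kernel):
  [0] read 0x3E idx=9: raw=0x42007 flags P=1 W=1 U=1 S=0
  [1] read 0x42 idx=2: raw=0x44005 flags P=1 W=0 U=1 S=0
  ⇒ fault: PROTECTION_VIOLATION  — 2 lookups
#2 VA=0x2A1402B (r,user):
  [0] read 0x3E idx=21: raw=0x46007 flags P=1 W=1 U=1 S=0
  [1] read 0x46 idx=20: raw=0x47007 flags P=1 W=1 U=1 S=0
  ⇒ phys 0x4702B  [2 reads]
#3 VA=0x3C06716 (r,user):
  [0] read 0x3E idx=30: raw=0x49007 flags P=1 W=1 U=1 S=0
  [1] read 0x49 idx=6: raw=0x4D003 flags P=1 W=1 U=0 S=0
  ⇒ fault: PROTECTION_VIOLATION  — 2 lookups
#4 VA=0x1E113AC (w,kernel):
  [0] read 0x3E idx=15: raw=0x4E007 flags P=1 W=1 U=1 S=0
  [1] read 0x4E idx=17: raw=0x52007 flags P=1 W=1 U=1 S=0
  ⇒ phys 0x523AC  [2 reads]
#5 VA=0x10176A1 (r,kernel):
  [0] read 0x3E idx=8: raw=0x56007 flags P=1 W=1 U=1 S=0
  [1] read 0x56 idx=23: raw=0x5A007 flags P=1 W=1 U=1 S=0
  ⇒ phys 0x5A6A1  [2 reads]

TLB: [["0x1E11", "0x52"], ["0x1017", "0x5A"]]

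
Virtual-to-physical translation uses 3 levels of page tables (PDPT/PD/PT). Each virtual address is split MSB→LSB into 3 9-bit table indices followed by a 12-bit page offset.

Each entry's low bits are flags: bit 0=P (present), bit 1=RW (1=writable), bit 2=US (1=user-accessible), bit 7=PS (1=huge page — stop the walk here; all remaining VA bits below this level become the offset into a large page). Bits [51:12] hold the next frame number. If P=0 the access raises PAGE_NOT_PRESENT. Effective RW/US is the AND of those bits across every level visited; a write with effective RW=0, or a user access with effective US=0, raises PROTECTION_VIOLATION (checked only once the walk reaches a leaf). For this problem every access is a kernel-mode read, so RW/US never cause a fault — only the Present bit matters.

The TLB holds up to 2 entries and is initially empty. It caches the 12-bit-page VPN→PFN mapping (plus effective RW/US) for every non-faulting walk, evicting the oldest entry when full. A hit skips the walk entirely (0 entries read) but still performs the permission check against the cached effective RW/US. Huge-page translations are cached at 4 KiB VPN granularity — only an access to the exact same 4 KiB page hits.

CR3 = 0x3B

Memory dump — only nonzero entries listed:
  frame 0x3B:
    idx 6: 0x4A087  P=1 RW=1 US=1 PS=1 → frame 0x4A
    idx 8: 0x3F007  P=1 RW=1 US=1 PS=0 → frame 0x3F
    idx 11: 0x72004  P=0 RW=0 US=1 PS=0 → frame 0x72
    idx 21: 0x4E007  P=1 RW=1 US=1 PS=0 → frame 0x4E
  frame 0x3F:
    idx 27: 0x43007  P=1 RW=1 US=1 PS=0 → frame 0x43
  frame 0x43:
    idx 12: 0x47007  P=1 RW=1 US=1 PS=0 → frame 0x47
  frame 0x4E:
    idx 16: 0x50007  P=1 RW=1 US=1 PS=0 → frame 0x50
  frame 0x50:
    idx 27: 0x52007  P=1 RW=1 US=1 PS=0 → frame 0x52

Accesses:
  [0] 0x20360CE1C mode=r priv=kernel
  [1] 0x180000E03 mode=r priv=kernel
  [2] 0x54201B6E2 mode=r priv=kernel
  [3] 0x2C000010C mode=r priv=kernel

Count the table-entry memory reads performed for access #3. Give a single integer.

Trace:
#0 VA=0x20360CE1C (r,kernel):
  L0: frame=0x3B idx=8 entry=0x3F007 [P=1 RW=1 US=1 PS=0]
  L1: frame=0x3F idx=27 entry=0x43007 [P=1 RW=1 US=1 PS=0]
  L2: frame=0x43 idx=12 entry=0x47007 [P=1 RW=1 US=1 PS=0]
  ✓ 0x47E1C  — 3 lookups
#1 VA=0x180000E03 (r,kernel):
  L0: frame=0x3B idx=6 entry=0x4A087 [P=1 RW=1 US=1 PS=1]
  ✓ 0x4AE03 (huge @L0)  — 1 lookups
#2 VA=0x54201B6E2 (r,kernel):
  L0: frame=0x3B idx=21 entry=0x4E007 [P=1 RW=1 US=1 PS=0]
  L1: frame=0x4E idx=16 entry=0x50007 [P=1 RW=1 US=1 PS=0]
  L2: frame=0x50 idx=27 entry=0x52007 [P=1 RW=1 US=1 PS=0]
  ✓ 0x526E2  — 3 lookups
#3 VA=0x2C000010C (r,kernel):
  L0: frame=0x3B idx=11 entry=0x72004 [P=0 RW=0 US=1 PS=0]
  ⇒ fault: PAGE_NOT_PRESENT  — 1 lookups

Entries read for #3: 1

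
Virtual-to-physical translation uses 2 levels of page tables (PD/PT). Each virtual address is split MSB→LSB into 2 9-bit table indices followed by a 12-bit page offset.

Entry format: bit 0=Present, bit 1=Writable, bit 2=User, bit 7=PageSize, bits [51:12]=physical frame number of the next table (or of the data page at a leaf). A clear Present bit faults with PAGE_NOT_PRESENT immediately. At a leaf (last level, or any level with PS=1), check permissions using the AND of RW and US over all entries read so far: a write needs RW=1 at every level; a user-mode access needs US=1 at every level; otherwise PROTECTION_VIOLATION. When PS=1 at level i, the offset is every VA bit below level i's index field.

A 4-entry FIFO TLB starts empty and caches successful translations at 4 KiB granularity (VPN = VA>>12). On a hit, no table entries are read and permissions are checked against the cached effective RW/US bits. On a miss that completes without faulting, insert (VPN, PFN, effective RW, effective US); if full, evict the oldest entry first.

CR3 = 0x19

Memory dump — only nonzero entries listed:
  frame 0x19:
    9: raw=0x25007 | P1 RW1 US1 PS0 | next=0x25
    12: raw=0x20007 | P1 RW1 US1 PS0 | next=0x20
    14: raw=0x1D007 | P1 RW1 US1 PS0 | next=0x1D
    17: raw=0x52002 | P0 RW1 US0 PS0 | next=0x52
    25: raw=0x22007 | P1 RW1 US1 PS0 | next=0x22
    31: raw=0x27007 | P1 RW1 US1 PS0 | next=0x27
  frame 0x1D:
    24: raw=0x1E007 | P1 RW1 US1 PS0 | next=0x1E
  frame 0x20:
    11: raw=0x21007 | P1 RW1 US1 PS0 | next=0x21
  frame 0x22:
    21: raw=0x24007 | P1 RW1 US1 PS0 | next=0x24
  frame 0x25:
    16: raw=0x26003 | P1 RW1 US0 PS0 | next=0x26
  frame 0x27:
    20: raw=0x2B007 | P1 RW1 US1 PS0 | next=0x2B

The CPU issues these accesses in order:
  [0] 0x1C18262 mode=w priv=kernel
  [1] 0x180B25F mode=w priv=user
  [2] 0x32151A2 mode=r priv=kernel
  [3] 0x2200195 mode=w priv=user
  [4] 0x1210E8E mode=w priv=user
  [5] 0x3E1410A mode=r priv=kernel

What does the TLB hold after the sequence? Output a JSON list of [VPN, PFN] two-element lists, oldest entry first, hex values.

Walk each access:
#0 VA=0x1C18262 (w,kernel):
  lvl0: tbl 0x19, slot 14 ⇒ 0x1D007 (P1/RW1/US1/PS0)
  lvl1: tbl 0x1D, slot 24 ⇒ 0x1E007 (P1/RW1/US1/PS0)
  ⇒ phys 0x1E262  [2 reads]
#1 VA=0x180B25F (w,user):
  lvl0: tbl 0x19, slot 12 ⇒ 0x20007 (P1/RW1/US1/PS0)
  lvl1: tbl 0x20, slot 11 ⇒ 0x21007 (P1/RW1/US1/PS0)
  ⇒ phys 0x2125F  [2 reads]
#2 VA=0x32151A2 (r,kernel):
  lvl0: tbl 0x19, slot 25 ⇒ 0x22007 (P1/RW1/US1/PS0)
  lvl1: tbl 0x22, slot 21 ⇒ 0x24007 (P1/RW1/US1/PS0)
  ⇒ phys 0x241A2  [2 reads]
#3 VA=0x2200195 (w,user):
  lvl0: tbl 0x19, slot 17 ⇒ 0x52002 (P0/RW1/US0/PS0)
  ⇒ fault: PAGE_NOT_PRESENT  — 1 lookups
#4 VA=0x1210E8E (w,user):
  lvl0: tbl 0x19, slot 9 ⇒ 0x25007 (P1/RW1/US1/PS0)
  lvl1: tbl 0x25, slot 16 ⇒ 0x26003 (P1/RW1/US0/PS0)
  ⇒ fault: PROTECTION_VIOLATION  — 2 lookups
#5 VA=0x3E1410A (r,kernel):
  lvl0: tbl 0x19, slot 31 ⇒ 0x27007 (P1/RW1/US1/PS0)
  lvl1: tbl 0x27, slot 20 ⇒ 0x2B007 (P1/RW1/US1/PS0)
  ⇒ phys 0x2B10A  [2 reads]

TLB: [["0x1C18", "0x1E"], ["0x180B", "0x21"], ["0x3215", "0x24"], ["0x3E14", "0x2B"]]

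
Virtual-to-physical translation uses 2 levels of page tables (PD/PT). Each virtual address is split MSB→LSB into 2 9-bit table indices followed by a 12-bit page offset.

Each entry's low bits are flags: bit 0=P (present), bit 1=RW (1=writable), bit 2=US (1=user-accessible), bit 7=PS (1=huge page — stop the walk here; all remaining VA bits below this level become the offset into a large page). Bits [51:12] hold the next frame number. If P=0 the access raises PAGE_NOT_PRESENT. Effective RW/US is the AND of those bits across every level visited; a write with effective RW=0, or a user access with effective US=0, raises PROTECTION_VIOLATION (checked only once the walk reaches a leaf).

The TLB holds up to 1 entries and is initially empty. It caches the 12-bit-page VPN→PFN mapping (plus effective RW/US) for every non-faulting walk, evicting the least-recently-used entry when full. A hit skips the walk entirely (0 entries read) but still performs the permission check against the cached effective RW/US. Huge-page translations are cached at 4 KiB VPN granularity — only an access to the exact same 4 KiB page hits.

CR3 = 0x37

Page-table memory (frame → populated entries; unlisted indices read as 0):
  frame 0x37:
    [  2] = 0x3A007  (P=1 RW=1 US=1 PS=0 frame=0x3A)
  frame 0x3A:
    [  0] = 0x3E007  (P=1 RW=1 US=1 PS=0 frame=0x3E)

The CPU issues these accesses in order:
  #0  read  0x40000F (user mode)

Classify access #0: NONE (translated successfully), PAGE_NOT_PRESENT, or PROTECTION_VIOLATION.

Per-access translation:
#0 VA=0x40000F (r,user):
  [0] read 0x37 idx=2: raw=0x3A007 flags P=1 W=1 U=1 S=0
  [1] read 0x3A idx=0: raw=0x3E007 flags P=1 W=1 U=1 S=0
  → PA=0x3E00F  (2 entries read)

Access #0 fault: NONE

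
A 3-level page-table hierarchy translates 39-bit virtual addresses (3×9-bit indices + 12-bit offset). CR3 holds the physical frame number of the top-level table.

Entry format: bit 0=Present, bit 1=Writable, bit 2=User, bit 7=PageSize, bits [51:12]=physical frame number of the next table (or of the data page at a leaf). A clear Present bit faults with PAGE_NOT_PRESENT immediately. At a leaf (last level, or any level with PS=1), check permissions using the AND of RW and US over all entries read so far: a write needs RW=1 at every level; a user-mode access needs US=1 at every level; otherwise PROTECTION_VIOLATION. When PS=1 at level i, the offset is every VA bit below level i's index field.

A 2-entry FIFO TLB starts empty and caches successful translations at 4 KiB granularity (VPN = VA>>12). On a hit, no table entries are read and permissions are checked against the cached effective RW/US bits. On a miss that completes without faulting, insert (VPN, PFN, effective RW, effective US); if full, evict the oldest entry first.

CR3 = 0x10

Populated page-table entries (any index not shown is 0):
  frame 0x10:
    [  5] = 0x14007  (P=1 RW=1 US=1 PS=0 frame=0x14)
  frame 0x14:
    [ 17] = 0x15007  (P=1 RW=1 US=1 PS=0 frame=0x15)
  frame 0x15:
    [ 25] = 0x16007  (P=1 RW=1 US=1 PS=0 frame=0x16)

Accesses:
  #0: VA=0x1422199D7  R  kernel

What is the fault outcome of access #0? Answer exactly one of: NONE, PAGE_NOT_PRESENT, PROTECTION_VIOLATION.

Per-access translation:
#0 VA=0x1422199D7 (r,kernel):
  L0 @0x10[5] → 0x14007  P=1,RW=1,US=1,PS=0
  L1 @0x14[17] → 0x15007  P=1,RW=1,US=1,PS=0
  L2 @0x15[25] → 0x16007  P=1,RW=1,US=1,PS=0
  → PA=0x169D7  (3 entries read)

Access #0 fault: NONE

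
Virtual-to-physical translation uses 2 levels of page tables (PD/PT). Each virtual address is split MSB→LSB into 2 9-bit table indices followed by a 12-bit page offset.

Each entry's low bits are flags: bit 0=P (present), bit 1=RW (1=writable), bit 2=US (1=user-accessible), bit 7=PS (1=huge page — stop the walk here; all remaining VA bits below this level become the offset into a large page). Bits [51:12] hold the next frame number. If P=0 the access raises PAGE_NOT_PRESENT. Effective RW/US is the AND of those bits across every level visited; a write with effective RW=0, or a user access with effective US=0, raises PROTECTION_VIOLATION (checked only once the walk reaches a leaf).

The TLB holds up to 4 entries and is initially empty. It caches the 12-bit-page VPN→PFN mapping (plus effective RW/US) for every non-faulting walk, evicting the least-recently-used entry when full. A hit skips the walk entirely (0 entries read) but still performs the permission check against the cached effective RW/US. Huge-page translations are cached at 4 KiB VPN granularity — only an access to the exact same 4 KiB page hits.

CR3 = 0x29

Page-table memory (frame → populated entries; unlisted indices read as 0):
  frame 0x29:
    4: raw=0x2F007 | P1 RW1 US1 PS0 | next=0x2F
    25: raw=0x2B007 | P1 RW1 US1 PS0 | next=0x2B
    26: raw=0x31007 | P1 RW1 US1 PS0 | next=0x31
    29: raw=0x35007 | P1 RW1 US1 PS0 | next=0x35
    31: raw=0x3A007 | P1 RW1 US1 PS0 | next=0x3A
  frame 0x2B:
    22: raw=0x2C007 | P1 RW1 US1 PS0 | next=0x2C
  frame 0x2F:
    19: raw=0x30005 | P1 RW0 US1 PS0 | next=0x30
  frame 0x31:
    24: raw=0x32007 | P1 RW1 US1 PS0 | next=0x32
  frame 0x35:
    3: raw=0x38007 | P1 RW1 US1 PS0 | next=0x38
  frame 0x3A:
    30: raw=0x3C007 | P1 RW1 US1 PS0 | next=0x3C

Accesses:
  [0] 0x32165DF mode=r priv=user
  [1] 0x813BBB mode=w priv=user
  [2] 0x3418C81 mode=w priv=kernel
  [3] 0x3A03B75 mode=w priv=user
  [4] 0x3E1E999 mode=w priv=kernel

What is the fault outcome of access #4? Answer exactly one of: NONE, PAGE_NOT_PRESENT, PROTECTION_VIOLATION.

Walk each access:
#0 VA=0x32165DF (r,user):
  lvl0: tbl 0x29, slot 25 ⇒ 0x2B007 (P1/RW1/US1/PS0)
  lvl1: tbl 0x2B, slot 22 ⇒ 0x2C007 (P1/RW1/US1/PS0)
  → PA=0x2C5DF  (2 entries read)
#1 VA=0x813BBB (w,user):
  lvl0: tbl 0x29, slot 4 ⇒ 0x2F007 (P1/RW1/US1/PS0)
  lvl1: tbl 0x2F, slot 19 ⇒ 0x30005 (P1/RW0/US1/PS0)
  ⇒ fault: PROTECTION_VIOLATION  — 2 lookups
#2 VA=0x3418C81 (w,kernel):
  lvl0: tbl 0x29, slot 26 ⇒ 0x31007 (P1/RW1/US1/PS0)
  lvl1: tbl 0x31, slot 24 ⇒ 0x32007 (P1/RW1/US1/PS0)
  → PA=0x32C81  (2 entries read)
#3 VA=0x3A03B75 (w,user):
  lvl0: tbl 0x29, slot 29 ⇒ 0x35007 (P1/RW1/US1/PS0)
  lvl1: tbl 0x35, slot 3 ⇒ 0x38007 (P1/RW1/US1/PS0)
  → PA=0x38B75  (2 entries read)
#4 VA=0x3E1E999 (w,kernel):
  lvl0: tbl 0x29, slot 31 ⇒ 0x3A007 (P1/RW1/US1/PS0)
  lvl1: tbl 0x3A, slot 30 ⇒ 0x3C007 (P1/RW1/US1/PS0)
  → PA=0x3C999  (2 entries read)

Access #4 fault: NONE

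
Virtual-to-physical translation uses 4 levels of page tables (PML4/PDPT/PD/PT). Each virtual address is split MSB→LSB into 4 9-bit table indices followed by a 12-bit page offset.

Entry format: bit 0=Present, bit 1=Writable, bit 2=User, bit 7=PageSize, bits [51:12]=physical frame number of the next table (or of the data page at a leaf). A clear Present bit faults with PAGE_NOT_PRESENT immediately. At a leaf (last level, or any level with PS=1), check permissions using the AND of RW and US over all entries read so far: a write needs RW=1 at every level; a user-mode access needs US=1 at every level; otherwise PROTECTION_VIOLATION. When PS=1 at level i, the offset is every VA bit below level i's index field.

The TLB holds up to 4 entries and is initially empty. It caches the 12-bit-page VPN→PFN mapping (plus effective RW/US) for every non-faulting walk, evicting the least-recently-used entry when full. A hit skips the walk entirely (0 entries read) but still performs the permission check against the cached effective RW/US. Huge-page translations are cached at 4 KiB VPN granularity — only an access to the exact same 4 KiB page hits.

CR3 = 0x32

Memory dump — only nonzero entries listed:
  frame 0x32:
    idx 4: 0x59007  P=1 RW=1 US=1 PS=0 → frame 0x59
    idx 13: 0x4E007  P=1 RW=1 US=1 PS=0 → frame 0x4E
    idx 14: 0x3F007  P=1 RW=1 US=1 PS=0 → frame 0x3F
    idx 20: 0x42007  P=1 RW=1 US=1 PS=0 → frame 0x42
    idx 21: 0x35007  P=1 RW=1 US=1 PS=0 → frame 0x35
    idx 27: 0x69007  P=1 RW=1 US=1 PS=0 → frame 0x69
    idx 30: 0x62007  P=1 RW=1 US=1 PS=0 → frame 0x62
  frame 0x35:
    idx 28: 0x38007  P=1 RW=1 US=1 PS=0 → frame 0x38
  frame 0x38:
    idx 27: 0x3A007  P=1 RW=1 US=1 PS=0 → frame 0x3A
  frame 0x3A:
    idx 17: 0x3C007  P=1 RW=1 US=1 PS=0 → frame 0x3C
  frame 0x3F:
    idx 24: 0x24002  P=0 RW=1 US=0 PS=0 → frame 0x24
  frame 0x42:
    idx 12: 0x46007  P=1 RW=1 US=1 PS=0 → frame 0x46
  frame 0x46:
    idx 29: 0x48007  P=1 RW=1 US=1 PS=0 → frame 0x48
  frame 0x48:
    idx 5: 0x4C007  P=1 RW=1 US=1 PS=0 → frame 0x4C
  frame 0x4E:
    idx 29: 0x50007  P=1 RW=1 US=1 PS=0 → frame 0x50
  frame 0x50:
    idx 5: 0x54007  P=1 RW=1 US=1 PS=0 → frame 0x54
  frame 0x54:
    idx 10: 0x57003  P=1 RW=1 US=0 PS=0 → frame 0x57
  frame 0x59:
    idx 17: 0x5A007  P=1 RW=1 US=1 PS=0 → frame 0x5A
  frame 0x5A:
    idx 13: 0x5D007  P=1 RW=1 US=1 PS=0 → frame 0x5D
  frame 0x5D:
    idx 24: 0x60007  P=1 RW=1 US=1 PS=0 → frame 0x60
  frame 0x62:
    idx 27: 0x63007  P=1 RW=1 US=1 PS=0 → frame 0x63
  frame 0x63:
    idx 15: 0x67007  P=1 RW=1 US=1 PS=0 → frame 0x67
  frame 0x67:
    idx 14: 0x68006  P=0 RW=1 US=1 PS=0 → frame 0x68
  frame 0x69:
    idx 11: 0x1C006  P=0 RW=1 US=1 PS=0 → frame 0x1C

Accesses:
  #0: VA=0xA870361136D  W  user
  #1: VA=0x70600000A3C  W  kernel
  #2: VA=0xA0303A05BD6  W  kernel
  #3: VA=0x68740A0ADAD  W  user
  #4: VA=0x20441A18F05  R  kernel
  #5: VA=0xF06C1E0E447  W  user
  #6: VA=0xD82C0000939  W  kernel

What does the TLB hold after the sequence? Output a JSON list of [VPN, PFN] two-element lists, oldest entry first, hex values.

Per-access translation:
#0 VA=0xA870361136D (w,user):
  L0 @0x32[21] → 0x35007  P=1,RW=1,US=1,PS=0
  L1 @0x35[28] → 0x38007  P=1,RW=1,US=1,PS=0
  L2 @0x38[27] → 0x3A007  P=1,RW=1,US=1,PS=0
  L3 @0x3A[17] → 0x3C007  P=1,RW=1,US=1,PS=0
  ✓ 0x3C36D  — 4 lookups
#1 VA=0x70600000A3C (w,kernel):
  L0 @0x32[14] → 0x3F007  P=1,RW=1,US=1,PS=0
  L1 @0x3F[24] → 0x24002  P=0,RW=1,US=0,PS=0
  ✗ PAGE_NOT_PRESENT  [2 reads]
#2 VA=0xA0303A05BD6 (w,kernel):
  L0 @0x32[20] → 0x42007  P=1,RW=1,US=1,PS=0
  L1 @0x42[12] → 0x46007  P=1,RW=1,US=1,PS=0
  L2 @0x46[29] → 0x48007  P=1,RW=1,US=1,PS=0
  L3 @0x48[5] → 0x4C007  P=1,RW=1,US=1,PS=0
  ✓ 0x4CBD6  — 4 lookups
#3 VA=0x68740A0ADAD (w,user):
  L0 @0x32[13] → 0x4E007  P=1,RW=1,US=1,PS=0
  L1 @0x4E[29] → 0x50007  P=1,RW=1,US=1,PS=0
  L2 @0x50[5] → 0x54007  P=1,RW=1,US=1,PS=0
  L3 @0x54[10] → 0x57003  P=1,RW=1,US=0,PS=0
  ✗ PROTECTION_VIOLATION  [4 reads]
#4 VA=0x20441A18F05 (r,kernel):
  L0 @0x32[4] → 0x59007  P=1,RW=1,US=1,PS=0
  L1 @0x59[17] → 0x5A007  P=1,RW=1,US=1,PS=0
  L2 @0x5A[13] → 0x5D007  P=1,RW=1,US=1,PS=0
  L3 @0x5D[24] → 0x60007  P=1,RW=1,US=1,PS=0
  ✓ 0x60F05  — 4 lookups
#5 VA=0xF06C1E0E447 (w,user):
  L0 @0x32[30] → 0x62007  P=1,RW=1,US=1,PS=0
  L1 @0x62[27] → 0x63007  P=1,RW=1,US=1,PS=0
  L2 @0x63[15] → 0x67007  P=1,RW=1,US=1,PS=0
  L3 @0x67[14] → 0x68006  P=0,RW=1,US=1,PS=0
  ✗ PAGE_NOT_PRESENT  [4 reads]
#6 VA=0xD82C0000939 (w,kernel):
  L0 @0x32[27] → 0x69007  P=1,RW=1,US=1,PS=0
  L1 @0x69[11] → 0x1C006  P=0,RW=1,US=1,PS=0
  ✗ PAGE_NOT_PRESENT  [2 reads]

TLB: [["0xA8703611", "0x3C"], ["0xA0303A05", "0x4C"], ["0x20441A18", "0x60"]]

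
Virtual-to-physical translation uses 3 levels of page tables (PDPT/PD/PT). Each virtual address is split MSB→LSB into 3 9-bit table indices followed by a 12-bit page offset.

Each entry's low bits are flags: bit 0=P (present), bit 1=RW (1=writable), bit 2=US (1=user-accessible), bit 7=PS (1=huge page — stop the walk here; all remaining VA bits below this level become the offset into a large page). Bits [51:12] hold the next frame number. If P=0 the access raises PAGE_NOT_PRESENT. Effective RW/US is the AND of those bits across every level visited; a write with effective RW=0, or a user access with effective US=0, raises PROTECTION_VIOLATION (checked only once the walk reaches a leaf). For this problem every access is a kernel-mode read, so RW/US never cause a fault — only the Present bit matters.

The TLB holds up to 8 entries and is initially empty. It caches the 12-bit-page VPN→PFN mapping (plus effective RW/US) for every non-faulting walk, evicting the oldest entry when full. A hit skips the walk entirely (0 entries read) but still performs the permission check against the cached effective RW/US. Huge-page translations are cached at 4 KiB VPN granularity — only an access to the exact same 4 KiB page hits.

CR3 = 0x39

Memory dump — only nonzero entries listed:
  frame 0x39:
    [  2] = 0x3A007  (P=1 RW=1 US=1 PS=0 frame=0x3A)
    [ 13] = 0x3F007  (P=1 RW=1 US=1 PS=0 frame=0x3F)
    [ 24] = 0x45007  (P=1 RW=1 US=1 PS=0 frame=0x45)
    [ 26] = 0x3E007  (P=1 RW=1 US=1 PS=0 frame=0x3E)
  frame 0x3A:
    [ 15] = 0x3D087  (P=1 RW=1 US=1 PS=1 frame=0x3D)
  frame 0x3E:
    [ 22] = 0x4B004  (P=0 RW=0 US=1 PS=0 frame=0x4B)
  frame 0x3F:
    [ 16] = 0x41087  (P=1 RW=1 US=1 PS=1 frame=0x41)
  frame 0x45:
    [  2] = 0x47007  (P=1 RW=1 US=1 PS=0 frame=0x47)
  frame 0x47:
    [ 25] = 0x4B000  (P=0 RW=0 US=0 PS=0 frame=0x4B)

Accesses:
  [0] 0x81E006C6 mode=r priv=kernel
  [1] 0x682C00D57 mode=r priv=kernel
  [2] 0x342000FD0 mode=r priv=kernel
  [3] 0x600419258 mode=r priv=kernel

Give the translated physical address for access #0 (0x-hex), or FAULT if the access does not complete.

Walk each access:
#0 VA=0x81E006C6 (r,kernel):
  L0 @0x39[2] → 0x3A007  P=1,RW=1,US=1,PS=0
  L1 @0x3A[15] → 0x3D087  P=1,RW=1,US=1,PS=1
  ✓ 0x3D6C6 (huge @L1)  — 2 lookups
#1 VA=0x682C00D57 (r,kernel):
  L0 @0x39[26] → 0x3E007  P=1,RW=1,US=1,PS=0
  L1 @0x3E[22] → 0x4B004  P=0,RW=0,US=1,PS=0
  ⇒ fault: PAGE_NOT_PRESENT  — 2 lookups
#2 VA=0x342000FD0 (r,kernel):
  L0 @0x39[13] → 0x3F007  P=1,RW=1,US=1,PS=0
  L1 @0x3F[16] → 0x41087  P=1,RW=1,US=1,PS=1
  ✓ 0x41FD0 (huge @L1)  — 2 lookups
#3 VA=0x600419258 (r,kernel):
  L0 @0x39[24] → 0x45007  P=1,RW=1,US=1,PS=0
  L1 @0x45[2] → 0x47007  P=1,RW=1,US=1,PS=0
  L2 @0x47[25] → 0x4B000  P=0,RW=0,US=0,PS=0
  ⇒ fault: PAGE_NOT_PRESENT  — 3 lookups

Access #0 PA: 0x3D6C6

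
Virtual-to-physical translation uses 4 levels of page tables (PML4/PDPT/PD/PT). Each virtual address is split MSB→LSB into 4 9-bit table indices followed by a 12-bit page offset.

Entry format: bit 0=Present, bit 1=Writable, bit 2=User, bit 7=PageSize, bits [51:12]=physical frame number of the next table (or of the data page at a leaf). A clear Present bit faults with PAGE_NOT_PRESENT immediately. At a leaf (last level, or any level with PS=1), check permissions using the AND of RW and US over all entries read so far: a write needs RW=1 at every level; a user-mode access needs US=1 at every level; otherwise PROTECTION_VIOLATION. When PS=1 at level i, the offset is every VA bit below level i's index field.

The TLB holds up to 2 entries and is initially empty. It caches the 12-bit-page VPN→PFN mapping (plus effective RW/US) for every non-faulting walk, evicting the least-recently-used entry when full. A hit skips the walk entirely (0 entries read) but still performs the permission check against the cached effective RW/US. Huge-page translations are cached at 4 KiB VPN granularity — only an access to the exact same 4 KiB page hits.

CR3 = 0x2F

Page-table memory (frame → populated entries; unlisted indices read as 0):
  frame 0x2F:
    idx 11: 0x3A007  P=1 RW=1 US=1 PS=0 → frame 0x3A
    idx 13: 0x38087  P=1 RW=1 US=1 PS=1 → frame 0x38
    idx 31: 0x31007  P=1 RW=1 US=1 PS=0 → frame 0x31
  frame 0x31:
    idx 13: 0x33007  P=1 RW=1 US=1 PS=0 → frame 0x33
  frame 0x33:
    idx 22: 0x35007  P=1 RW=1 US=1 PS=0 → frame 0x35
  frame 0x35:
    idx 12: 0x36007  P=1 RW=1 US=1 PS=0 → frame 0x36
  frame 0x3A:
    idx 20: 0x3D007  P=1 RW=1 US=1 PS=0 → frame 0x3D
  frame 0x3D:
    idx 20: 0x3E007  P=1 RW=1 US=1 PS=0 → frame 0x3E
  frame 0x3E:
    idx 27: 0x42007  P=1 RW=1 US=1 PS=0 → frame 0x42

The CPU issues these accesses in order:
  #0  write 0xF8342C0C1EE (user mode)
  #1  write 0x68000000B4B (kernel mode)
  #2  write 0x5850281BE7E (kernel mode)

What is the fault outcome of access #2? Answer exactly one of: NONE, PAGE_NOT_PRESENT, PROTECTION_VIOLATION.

Per-access translation:
#0 VA=0xF8342C0C1EE (w,user):
  L0: frame=0x2F idx=31 entry=0x31007 [P=1 RW=1 US=1 PS=0]
  L1: frame=0x31 idx=13 entry=0x33007 [P=1 RW=1 US=1 PS=0]
  L2: frame=0x33 idx=22 entry=0x35007 [P=1 RW=1 US=1 PS=0]
  L3: frame=0x35 idx=12 entry=0x36007 [P=1 RW=1 US=1 PS=0]
  ✓ 0x361EE  — 4 lookups
#1 VA=0x68000000B4B (w,kernel):
  L0: frame=0x2F idx=13 entry=0x38087 [P=1 RW=1 US=1 PS=1]
  ✓ 0x38B4B (huge @L0)  — 1 lookups
#2 VA=0x5850281BE7E (w,kernel):
  L0: frame=0x2F idx=11 entry=0x3A007 [P=1 RW=1 US=1 PS=0]
  L1: frame=0x3A idx=20 entry=0x3D007 [P=1 RW=1 US=1 PS=0]
  L2: frame=0x3D idx=20 entry=0x3E007 [P=1 RW=1 US=1 PS=0]
  L3: frame=0x3E idx=27 entry=0x42007 [P=1 RW=1 US=1 PS=0]
  ✓ 0x42E7E  — 4 lookups

Access #2 fault: NONE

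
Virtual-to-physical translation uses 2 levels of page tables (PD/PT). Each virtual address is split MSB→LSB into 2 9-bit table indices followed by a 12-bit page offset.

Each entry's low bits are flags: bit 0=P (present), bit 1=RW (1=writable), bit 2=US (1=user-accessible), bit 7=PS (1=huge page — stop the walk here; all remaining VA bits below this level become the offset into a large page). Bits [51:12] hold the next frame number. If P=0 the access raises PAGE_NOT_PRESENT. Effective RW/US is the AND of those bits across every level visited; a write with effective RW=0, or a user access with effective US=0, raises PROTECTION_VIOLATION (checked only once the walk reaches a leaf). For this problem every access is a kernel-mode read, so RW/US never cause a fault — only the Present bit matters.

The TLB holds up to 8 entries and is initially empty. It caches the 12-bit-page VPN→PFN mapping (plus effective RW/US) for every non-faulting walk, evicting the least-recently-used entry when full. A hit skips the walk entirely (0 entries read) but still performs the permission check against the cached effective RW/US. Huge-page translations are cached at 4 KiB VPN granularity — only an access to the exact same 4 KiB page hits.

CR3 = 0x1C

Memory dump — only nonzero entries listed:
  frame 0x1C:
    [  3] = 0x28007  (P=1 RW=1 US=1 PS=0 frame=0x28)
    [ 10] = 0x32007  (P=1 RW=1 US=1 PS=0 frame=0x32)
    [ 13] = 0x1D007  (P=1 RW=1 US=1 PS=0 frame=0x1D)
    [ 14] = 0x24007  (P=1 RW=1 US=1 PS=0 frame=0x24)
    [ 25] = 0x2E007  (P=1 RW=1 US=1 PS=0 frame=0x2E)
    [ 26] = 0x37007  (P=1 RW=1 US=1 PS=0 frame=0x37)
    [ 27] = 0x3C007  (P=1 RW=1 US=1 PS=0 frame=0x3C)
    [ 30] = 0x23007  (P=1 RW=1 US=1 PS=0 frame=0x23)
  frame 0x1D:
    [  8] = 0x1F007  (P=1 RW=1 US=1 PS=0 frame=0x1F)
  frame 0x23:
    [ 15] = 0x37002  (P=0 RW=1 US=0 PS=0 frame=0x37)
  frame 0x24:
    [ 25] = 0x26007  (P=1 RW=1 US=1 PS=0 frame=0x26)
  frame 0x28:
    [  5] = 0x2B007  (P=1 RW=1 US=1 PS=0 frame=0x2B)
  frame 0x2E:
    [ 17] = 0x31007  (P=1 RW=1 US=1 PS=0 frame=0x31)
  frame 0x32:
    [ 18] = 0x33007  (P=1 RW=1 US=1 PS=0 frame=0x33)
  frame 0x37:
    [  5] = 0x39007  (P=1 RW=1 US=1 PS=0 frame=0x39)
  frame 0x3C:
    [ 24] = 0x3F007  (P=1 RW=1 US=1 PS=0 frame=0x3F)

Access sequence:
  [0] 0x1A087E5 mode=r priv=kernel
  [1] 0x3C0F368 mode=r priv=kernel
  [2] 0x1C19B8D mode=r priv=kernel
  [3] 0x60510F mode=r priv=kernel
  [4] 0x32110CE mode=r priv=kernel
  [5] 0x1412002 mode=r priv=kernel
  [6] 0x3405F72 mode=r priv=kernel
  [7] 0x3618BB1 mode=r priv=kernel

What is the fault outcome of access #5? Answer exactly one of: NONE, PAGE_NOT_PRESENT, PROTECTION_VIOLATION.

Per-access translation:
#0 VA=0x1A087E5 (r,kernel):
  L0: frame=0x1C idx=13 entry=0x1D007 [P=1 RW=1 US=1 PS=0]
  L1: frame=0x1D idx=8 entry=0x1F007 [P=1 RW=1 US=1 PS=0]
  ⇒ phys 0x1F7E5  [2 reads]
#1 VA=0x3C0F368 (r,kernel):
  L0: frame=0x1C idx=30 entry=0x23007 [P=1 RW=1 US=1 PS=0]
  L1: frame=0x23 idx=15 entry=0x37002 [P=0 RW=1 US=0 PS=0]
  → PAGE_NOT_PRESENT  (2 entries read)
#2 VA=0x1C19B8D (r,kernel):
  L0: frame=0x1C idx=14 entry=0x24007 [P=1 RW=1 US=1 PS=0]
  L1: frame=0x24 idx=25 entry=0x26007 [P=1 RW=1 US=1 PS=0]
  ⇒ phys 0x26B8D  [2 reads]
#3 VA=0x60510F (r,kernel):
  L0: frame=0x1C idx=3 entry=0x28007 [P=1 RW=1 US=1 PS=0]
  L1: frame=0x28 idx=5 entry=0x2B007 [P=1 RW=1 US=1 PS=0]
  ⇒ phys 0x2B10F  [2 reads]
#4 VA=0x32110CE (r,kernel):
  L0: frame=0x1C idx=25 entry=0x2E007 [P=1 RW=1 US=1 PS=0]
  L1: frame=0x2E idx=17 entry=0x31007 [P=1 RW=1 US=1 PS=0]
  ⇒ phys 0x310CE  [2 reads]
#5 VA=0x1412002 (r,kernel):
  L0: frame=0x1C idx=10 entry=0x32007 [P=1 RW=1 US=1 PS=0]
  L1: frame=0x32 idx=18 entry=0x33007 [P=1 RW=1 US=1 PS=0]
  ⇒ phys 0x33002  [2 reads]
#6 VA=0x3405F72 (r,kernel):
  L0: frame=0x1C idx=26 entry=0x37007 [P=1 RW=1 US=1 PS=0]
  L1: frame=0x37 idx=5 entry=0x39007 [P=1 RW=1 US=1 PS=0]
  ⇒ phys 0x39F72  [2 reads]
#7 VA=0x3618BB1 (r,kernel):
  L0: frame=0x1C idx=27 entry=0x3C007 [P=1 RW=1 US=1 PS=0]
  L1: frame=0x3C idx=24 entry=0x3F007 [P=1 RW=1 US=1 PS=0]
  ⇒ phys 0x3FBB1  [2 reads]

Access #5 fault: NONE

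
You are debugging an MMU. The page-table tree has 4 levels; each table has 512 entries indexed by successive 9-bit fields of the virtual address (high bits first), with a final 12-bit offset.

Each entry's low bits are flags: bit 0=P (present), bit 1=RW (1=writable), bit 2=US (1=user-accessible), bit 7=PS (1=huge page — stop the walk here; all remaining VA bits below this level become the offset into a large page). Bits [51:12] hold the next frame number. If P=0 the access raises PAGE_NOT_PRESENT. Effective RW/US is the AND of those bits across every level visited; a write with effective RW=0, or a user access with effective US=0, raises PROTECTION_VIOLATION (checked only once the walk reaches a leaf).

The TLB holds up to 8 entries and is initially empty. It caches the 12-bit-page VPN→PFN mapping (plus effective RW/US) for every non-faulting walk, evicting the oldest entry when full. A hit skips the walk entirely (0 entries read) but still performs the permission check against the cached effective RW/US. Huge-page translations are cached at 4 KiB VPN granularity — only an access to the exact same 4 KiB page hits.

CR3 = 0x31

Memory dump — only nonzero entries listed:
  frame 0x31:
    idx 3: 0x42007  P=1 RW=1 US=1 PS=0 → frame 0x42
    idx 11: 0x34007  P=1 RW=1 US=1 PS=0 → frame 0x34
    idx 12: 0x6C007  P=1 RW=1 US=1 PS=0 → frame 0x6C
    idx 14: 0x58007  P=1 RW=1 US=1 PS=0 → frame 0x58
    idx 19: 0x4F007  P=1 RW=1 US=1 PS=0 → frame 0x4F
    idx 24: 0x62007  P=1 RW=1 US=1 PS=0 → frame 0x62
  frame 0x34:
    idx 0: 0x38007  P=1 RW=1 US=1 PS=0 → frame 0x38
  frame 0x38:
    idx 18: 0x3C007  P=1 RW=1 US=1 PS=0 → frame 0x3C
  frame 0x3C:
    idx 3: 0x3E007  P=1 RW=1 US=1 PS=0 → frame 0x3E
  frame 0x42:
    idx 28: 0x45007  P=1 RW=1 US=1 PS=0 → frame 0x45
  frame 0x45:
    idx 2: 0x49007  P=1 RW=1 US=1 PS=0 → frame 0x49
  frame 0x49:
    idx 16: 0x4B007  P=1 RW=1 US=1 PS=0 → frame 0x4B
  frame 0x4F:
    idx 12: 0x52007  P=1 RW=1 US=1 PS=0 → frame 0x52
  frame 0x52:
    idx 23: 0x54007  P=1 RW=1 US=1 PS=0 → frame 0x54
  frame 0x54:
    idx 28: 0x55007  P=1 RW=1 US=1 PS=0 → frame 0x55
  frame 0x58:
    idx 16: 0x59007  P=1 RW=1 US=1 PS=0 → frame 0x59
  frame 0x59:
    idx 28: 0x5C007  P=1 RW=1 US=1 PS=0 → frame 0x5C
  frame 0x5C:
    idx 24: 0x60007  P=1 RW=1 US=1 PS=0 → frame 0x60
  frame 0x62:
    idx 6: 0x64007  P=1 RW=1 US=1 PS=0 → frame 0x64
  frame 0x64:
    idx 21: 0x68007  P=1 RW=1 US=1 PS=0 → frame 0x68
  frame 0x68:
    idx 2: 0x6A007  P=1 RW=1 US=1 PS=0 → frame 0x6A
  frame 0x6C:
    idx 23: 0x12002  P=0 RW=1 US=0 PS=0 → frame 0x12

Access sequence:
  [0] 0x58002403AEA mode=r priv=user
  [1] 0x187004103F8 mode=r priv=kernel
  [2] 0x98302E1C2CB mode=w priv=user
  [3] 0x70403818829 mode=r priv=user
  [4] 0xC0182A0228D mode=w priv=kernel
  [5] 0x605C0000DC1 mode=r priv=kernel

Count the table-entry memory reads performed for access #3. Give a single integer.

Per-access translation:
#0 VA=0x58002403AEA (r,user):
  lvl0: tbl 0x31, slot 11 ⇒ 0x34007 (P1/RW1/US1/PS0)
  lvl1: tbl 0x34, slot 0 ⇒ 0x38007 (P1/RW1/US1/PS0)
  lvl2: tbl 0x38, slot 18 ⇒ 0x3C007 (P1/RW1/US1/PS0)
  lvl3: tbl 0x3C, slot 3 ⇒ 0x3E007 (P1/RW1/US1/PS0)
  ✓ 0x3EAEA  — 4 lookups
#1 VA=0x187004103F8 (r,kernel):
  lvl0: tbl 0x31, slot 3 ⇒ 0x42007 (P1/RW1/US1/PS0)
  lvl1: tbl 0x42, slot 28 ⇒ 0x45007 (P1/RW1/US1/PS0)
  lvl2: tbl 0x45, slot 2 ⇒ 0x49007 (P1/RW1/US1/PS0)
  lvl3: tbl 0x49, slot 16 ⇒ 0x4B007 (P1/RW1/US1/PS0)
  ✓ 0x4B3F8  — 4 lookups
#2 VA=0x98302E1C2CB (w,user):
  lvl0: tbl 0x31, slot 19 ⇒ 0x4F007 (P1/RW1/US1/PS0)
  lvl1: tbl 0x4F, slot 12 ⇒ 0x52007 (P1/RW1/US1/PS0)
  lvl2: tbl 0x52, slot 23 ⇒ 0x54007 (P1/RW1/US1/PS0)
  lvl3: tbl 0x54, slot 28 ⇒ 0x55007 (P1/RW1/US1/PS0)
  ✓ 0x552CB  — 4 lookups
#3 VA=0x70403818829 (r,user):
  lvl0: tbl 0x31, slot 14 ⇒ 0x58007 (P1/RW1/US1/PS0)
  lvl1: tbl 0x58, slot 16 ⇒ 0x59007 (P1/RW1/US1/PS0)
  lvl2: tbl 0x59, slot 28 ⇒ 0x5C007 (P1/RW1/US1/PS0)
  lvl3: tbl 0x5C, slot 24 ⇒ 0x60007 (P1/RW1/US1/PS0)
  ✓ 0x60829  — 4 lookups
#4 VA=0xC0182A0228D (w,kernel):
  lvl0: tbl 0x31, slot 24 ⇒ 0x62007 (P1/RW1/US1/PS0)
  lvl1: tbl 0x62, slot 6 ⇒ 0x64007 (P1/RW1/US1/PS0)
  lvl2: tbl 0x64, slot 21 ⇒ 0x68007 (P1/RW1/US1/PS0)
  lvl3: tbl 0x68, slot 2 ⇒ 0x6A007 (P1/RW1/US1/PS0)
  ✓ 0x6A28D  — 4 lookups
#5 VA=0x605C0000DC1 (r,kernel):
  lvl0: tbl 0x31, slot 12 ⇒ 0x6C007 (P1/RW1/US1/PS0)
  lvl1: tbl 0x6C, slot 23 ⇒ 0x12002 (P0/RW1/US0/PS0)
  → PAGE_NOT_PRESENT  (2 entries read)

Entries read for #3: 4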